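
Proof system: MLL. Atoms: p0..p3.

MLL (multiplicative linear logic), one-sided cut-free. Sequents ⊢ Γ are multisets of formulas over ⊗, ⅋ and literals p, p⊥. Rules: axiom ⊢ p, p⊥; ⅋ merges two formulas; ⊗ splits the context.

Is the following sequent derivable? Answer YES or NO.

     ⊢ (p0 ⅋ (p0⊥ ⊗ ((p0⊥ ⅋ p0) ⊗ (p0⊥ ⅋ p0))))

Derivation trace:
[⅋]  ⊢ (p0 ⅋ (p0⊥ ⊗ ((p0⊥ ⅋ p0) ⊗ (p0⊥ ⅋ p0))))
  [⊗]  ⊢ p0, (p0⊥ ⊗ ((p0⊥ ⅋ p0) ⊗ (p0⊥ ⅋ p0)))
    [Ax]  ⊢ p0, p0⊥
    [⊗]  ⊢ ((p0⊥ ⅋ p0) ⊗ (p0⊥ ⅋ p0))
      [⅋]  ⊢ (p0⊥ ⅋ p0)
        [Ax]  ⊢ p0, p0⊥
      [⅋]  ⊢ (p0⊥ ⅋ p0)
        [Ax]  ⊢ p0, p0⊥

Result: YES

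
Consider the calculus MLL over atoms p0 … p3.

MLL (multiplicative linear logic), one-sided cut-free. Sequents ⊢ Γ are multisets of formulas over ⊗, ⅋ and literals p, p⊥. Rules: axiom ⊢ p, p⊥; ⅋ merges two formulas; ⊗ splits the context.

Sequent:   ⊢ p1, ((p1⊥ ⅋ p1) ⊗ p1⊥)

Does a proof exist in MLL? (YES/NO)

Derivation (root first):
[⊗]  ⊢ p1, ((p1⊥ ⅋ p1) ⊗ p1⊥)
  [⅋]  ⊢ (p1⊥ ⅋ p1)
    [Ax]  ⊢ p1, p1⊥
  [Ax]  ⊢ p1, p1⊥

Result: YES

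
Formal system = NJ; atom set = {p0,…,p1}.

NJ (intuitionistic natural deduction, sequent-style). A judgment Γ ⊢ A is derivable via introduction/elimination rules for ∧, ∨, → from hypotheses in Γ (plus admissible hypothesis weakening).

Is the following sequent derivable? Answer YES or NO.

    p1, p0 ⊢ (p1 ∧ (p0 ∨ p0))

Proof tree:
[∧I] p1, p0 ⊢ (p1 ∧ (p0 ∨ p0))
  [Ax] p1 ⊢ p1
  [∨I₂] p0 ⊢ (p0 ∨ p0)
    [Ax] p0 ⊢ p0

Result: YES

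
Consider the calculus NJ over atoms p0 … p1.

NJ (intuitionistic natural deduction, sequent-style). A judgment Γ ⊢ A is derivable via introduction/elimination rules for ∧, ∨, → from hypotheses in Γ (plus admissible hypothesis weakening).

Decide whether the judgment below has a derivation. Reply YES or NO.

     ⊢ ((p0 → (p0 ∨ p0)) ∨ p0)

Proof tree:
[∨I₁]  ⊢ ((p0 → (p0 ∨ p0)) ∨ p0)
  [→I]  ⊢ (p0 → (p0 ∨ p0))
    [∨I₂] p0 ⊢ (p0 ∨ p0)
      [Ax] p0 ⊢ p0

Result: YES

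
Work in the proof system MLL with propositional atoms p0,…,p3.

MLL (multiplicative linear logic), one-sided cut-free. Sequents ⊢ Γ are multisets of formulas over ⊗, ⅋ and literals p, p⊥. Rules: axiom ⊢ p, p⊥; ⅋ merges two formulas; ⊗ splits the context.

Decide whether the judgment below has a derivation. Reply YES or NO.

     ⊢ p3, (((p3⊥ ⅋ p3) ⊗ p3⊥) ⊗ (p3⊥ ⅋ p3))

Derivation (root first):
[⊗]  ⊢ p3, (((p3⊥ ⅋ p3) ⊗ p3⊥) ⊗ (p3⊥ ⅋ p3))
  [⊗]  ⊢ p3, ((p3⊥ ⅋ p3) ⊗ p3⊥)
    [⅋]  ⊢ (p3⊥ ⅋ p3)
      [Ax]  ⊢ p3, p3⊥
    [Ax]  ⊢ p3, p3⊥
  [⅋]  ⊢ (p3⊥ ⅋ p3)
    [Ax]  ⊢ p3, p3⊥

Result: YES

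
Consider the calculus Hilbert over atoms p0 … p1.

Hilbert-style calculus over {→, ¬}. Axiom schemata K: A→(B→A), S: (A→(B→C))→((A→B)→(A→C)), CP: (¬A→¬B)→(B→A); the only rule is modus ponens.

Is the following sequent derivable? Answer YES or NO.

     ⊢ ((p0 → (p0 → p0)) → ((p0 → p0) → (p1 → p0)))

Enumerate valuations to refute Γ ⊢ Δ:
  v=00: Γ:[] Δ:[((p0 → (p0 → p0)) → ((p0 → p0) → (p1 → p0)))=T] refutes=False
  v=01: Γ:[] Δ:[((p0 → (p0 → p0)) → ((p0 → p0) → (p1 → p0)))=F] refutes=True  ← countermodel

Result: NO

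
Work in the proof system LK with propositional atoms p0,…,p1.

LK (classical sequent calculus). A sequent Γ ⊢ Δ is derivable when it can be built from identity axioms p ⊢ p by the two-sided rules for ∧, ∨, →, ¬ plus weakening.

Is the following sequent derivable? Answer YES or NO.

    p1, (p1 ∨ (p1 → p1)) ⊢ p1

Proof tree:
[∨L] p1, (p1 ∨ (p1 → p1)) ⊢ p1
  [Ax] p1 ⊢ p1
  [→L] p1, (p1 → p1) ⊢ p1
    [Ax] p1 ⊢ p1
    [Ax] p1 ⊢ p1

Result: YES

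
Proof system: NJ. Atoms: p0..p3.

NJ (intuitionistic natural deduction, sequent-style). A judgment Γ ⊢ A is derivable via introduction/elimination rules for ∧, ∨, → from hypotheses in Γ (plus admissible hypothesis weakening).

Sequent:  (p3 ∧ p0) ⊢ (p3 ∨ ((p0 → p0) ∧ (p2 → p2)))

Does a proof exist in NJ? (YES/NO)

Derivation (root first):
[∨I₂] (p3 ∧ p0) ⊢ (p3 ∨ ((p0 → p0) ∧ (p2 → p2)))
  [∧I] (p3 ∧ p0) ⊢ ((p0 → p0) ∧ (p2 → p2))
    [→I]  ⊢ (p0 → p0)
      [Ax] p0 ⊢ p0
    [Wk] (p3 ∧ p0) ⊢ (p2 → p2)
      [→I]  ⊢ (p2 → p2)
        [Ax] p2 ⊢ p2

Result: YES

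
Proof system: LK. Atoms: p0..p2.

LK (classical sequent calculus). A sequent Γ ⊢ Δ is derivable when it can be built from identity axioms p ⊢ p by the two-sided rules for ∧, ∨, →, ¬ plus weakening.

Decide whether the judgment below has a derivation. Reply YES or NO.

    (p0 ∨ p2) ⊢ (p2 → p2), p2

Proof tree:
[∨L] (p0 ∨ p2) ⊢ (p2 → p2), p2
  [WL] p0 ⊢ (p2 → p2)
    [→R]  ⊢ (p2 → p2)
      [Ax] p2 ⊢ p2
  [WR] p2 ⊢ p2, p2
    [Ax] p2 ⊢ p2

Result: YES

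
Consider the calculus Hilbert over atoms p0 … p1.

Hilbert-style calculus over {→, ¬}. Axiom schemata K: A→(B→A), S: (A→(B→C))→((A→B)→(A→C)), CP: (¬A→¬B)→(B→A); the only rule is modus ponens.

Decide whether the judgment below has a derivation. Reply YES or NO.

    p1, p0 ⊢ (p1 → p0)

Derivation trace:
[MP] p1, p0 ⊢ (p1 → p0)
  [K]  ⊢ (p0 → (p1 → p0))
  [MP] p1, p0 ⊢ p0
    [MP] p0 ⊢ (p1 → p0)
      [K]  ⊢ (p0 → (p1 → p0))
      [Hyp] p0 ⊢ p0
    [Hyp] p1 ⊢ p1

Result: YES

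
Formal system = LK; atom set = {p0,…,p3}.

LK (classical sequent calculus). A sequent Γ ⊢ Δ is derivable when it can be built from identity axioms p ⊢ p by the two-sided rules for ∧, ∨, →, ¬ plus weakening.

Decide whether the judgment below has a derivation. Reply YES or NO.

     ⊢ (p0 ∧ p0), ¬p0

Derivation (root first):
[¬R]  ⊢ (p0 ∧ p0), ¬p0
  [∧R] p0 ⊢ (p0 ∧ p0)
    [Ax] p0 ⊢ p0
    [Ax] p0 ⊢ p0

Result: YES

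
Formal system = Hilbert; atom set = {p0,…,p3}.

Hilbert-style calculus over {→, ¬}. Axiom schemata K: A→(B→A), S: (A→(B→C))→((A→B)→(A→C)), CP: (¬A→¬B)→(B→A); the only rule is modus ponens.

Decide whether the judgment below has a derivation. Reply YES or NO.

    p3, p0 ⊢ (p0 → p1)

Search for a countermodel by truth-table:
  v=0000: Γ:[p3=F, p0=F] Δ:[(p0 → p1)=T] refutes=False
  v=0001: Γ:[p3=T, p0=F] Δ:[(p0 → p1)=T] refutes=False
  v=0010: Γ:[p3=F, p0=F] Δ:[(p0 → p1)=T] refutes=False
  v=0011: Γ:[p3=T, p0=F] Δ:[(p0 → p1)=T] refutes=False
  v=0100: Γ:[p3=F, p0=F] Δ:[(p0 → p1)=T] refutes=False
  v=0101: Γ:[p3=T, p0=F] Δ:[(p0 → p1)=T] refutes=False
  v=0110: Γ:[p3=F, p0=F] Δ:[(p0 → p1)=T] refutes=False
  v=0111: Γ:[p3=T, p0=F] Δ:[(p0 → p1)=T] refutes=False
  v=1000: Γ:[p3=F, p0=T] Δ:[(p0 → p1)=F] refutes=False
  v=1001: Γ:[p3=T, p0=T] Δ:[(p0 → p1)=F] refutes=True  ← countermodel

Result: NO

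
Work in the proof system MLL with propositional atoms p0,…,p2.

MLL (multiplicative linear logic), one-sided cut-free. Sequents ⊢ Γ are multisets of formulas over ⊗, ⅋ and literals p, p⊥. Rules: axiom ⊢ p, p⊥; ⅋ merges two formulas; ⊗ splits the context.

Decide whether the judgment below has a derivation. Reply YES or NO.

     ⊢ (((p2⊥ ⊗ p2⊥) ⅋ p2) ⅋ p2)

Derivation trace:
[⅋]  ⊢ (((p2⊥ ⊗ p2⊥) ⅋ p2) ⅋ p2)
  [⅋]  ⊢ p2, ((p2⊥ ⊗ p2⊥) ⅋ p2)
    [⊗]  ⊢ p2, p2, (p2⊥ ⊗ p2⊥)
      [Ax]  ⊢ p2, p2⊥
      [Ax]  ⊢ p2, p2⊥

Result: YES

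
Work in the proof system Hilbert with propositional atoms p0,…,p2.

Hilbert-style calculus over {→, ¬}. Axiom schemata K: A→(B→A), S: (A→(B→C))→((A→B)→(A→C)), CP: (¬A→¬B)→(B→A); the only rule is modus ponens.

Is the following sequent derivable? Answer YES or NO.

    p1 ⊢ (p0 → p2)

Truth-table refutation:
  v=000: Γ:[p1=F] Δ:[(p0 → p2)=T] refutes=False
  v=001: Γ:[p1=F] Δ:[(p0 → p2)=T] refutes=False
  v=010: Γ:[p1=T] Δ:[(p0 → p2)=T] refutes=False
  v=011: Γ:[p1=T] Δ:[(p0 → p2)=T] refutes=False
  v=100: Γ:[p1=F] Δ:[(p0 → p2)=F] refutes=False
  v=101: Γ:[p1=F] Δ:[(p0 → p2)=T] refutes=False
  v=110: Γ:[p1=T] Δ:[(p0 → p2)=F] refutes=True  ← countermodel

Result: NO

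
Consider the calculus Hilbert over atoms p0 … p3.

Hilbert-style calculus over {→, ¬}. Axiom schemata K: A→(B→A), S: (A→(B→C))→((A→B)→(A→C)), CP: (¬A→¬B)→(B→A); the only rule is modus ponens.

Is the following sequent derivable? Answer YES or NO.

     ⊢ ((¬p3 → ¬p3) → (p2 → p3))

Enumerate valuations to refute Γ ⊢ Δ:
  v=0000: Γ:[] Δ:[((¬p3 → ¬p3) → (p2 → p3))=T] refutes=False
  v=0001: Γ:[] Δ:[((¬p3 → ¬p3) → (p2 → p3))=T] refutes=False
  v=0010: Γ:[] Δ:[((¬p3 → ¬p3) → (p2 → p3))=F] refutes=True  ← countermodel

Result: NO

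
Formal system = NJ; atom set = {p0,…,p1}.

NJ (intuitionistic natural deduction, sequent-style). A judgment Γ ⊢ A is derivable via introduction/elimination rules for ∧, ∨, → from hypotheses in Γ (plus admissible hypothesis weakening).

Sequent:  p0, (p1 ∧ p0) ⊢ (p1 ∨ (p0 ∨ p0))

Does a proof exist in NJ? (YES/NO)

Proof tree:
[Wk] p0, (p1 ∧ p0) ⊢ (p1 ∨ (p0 ∨ p0))
  [∨I₂] p0 ⊢ (p1 ∨ (p0 ∨ p0))
    [∨I₁] p0 ⊢ (p0 ∨ p0)
      [Ax] p0 ⊢ p0

Result: YES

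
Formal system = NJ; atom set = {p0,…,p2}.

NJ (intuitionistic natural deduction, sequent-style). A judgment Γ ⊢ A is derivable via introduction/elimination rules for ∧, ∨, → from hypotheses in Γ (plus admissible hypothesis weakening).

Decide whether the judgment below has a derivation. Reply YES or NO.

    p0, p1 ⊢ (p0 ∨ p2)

Derivation (root first):
[∨I₁] p0, p1 ⊢ (p0 ∨ p2)
  [Wk] p0, p1 ⊢ p0
    [Ax] p0 ⊢ p0

Result: YES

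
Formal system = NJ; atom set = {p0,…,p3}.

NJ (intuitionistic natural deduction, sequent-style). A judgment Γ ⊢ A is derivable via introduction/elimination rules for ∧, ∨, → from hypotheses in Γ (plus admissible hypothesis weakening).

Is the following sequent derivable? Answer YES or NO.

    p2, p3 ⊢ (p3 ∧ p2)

Derivation trace:
[∧I] p2, p3 ⊢ (p3 ∧ p2)
  [Ax] p3 ⊢ p3
  [→E] p2 ⊢ p2
    [→I]  ⊢ (p2 → p2)
      [Ax] p2 ⊢ p2
    [Ax] p2 ⊢ p2

Result: YES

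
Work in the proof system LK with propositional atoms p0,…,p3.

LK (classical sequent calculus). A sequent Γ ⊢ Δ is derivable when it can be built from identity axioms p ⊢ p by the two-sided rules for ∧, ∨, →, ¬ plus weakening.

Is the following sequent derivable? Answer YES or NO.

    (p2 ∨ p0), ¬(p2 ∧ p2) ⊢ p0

Proof tree:
[¬L] (p2 ∨ p0), ¬(p2 ∧ p2) ⊢ p0
  [∨L] (p2 ∨ p0) ⊢ (p2 ∧ p2), p0
    [∧R] p2 ⊢ (p2 ∧ p2)
      [Ax] p2 ⊢ p2
      [Ax] p2 ⊢ p2
    [Ax] p0 ⊢ p0

Result: YES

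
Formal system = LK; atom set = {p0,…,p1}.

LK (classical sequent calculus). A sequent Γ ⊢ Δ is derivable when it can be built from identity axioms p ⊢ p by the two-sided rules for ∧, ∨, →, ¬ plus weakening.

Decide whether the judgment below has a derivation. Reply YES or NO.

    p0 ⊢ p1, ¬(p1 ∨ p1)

Derivation trace:
[WL] p0 ⊢ p1, ¬(p1 ∨ p1)
  [¬R]  ⊢ p1, ¬(p1 ∨ p1)
    [∨L] (p1 ∨ p1) ⊢ p1
      [Ax] p1 ⊢ p1
      [Ax] p1 ⊢ p1

Result: YES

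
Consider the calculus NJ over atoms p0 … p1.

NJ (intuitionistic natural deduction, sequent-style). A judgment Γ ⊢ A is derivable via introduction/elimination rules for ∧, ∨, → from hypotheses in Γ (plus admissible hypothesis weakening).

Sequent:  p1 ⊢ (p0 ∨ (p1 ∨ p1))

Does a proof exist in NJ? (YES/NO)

Derivation (root first):
[∨I₂] p1 ⊢ (p0 ∨ (p1 ∨ p1))
  [∨I₁] p1 ⊢ (p1 ∨ p1)
    [Ax] p1 ⊢ p1

Result: YES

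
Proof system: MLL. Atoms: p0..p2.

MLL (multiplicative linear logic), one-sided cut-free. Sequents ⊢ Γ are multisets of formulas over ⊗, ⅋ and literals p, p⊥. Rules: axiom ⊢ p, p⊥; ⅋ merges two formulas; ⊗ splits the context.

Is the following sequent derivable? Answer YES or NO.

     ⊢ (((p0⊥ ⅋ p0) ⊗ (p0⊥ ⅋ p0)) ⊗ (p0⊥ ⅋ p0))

Derivation trace:
[⊗]  ⊢ (((p0⊥ ⅋ p0) ⊗ (p0⊥ ⅋ p0)) ⊗ (p0⊥ ⅋ p0))
  [⊗]  ⊢ ((p0⊥ ⅋ p0) ⊗ (p0⊥ ⅋ p0))
    [⅋]  ⊢ (p0⊥ ⅋ p0)
      [Ax]  ⊢ p0, p0⊥
    [⅋]  ⊢ (p0⊥ ⅋ p0)
      [Ax]  ⊢ p0, p0⊥
  [⅋]  ⊢ (p0⊥ ⅋ p0)
    [Ax]  ⊢ p0, p0⊥

Result: YES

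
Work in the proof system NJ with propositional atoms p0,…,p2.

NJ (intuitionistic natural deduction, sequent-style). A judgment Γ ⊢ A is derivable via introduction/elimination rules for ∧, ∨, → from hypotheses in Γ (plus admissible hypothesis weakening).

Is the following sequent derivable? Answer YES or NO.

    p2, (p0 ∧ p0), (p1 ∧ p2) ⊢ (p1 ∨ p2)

Proof tree:
[Wk] p2, (p0 ∧ p0), (p1 ∧ p2) ⊢ (p1 ∨ p2)
  [∨I₂] p2, (p0 ∧ p0) ⊢ (p1 ∨ p2)
    [Wk] p2, (p0 ∧ p0) ⊢ p2
      [Ax] p2 ⊢ p2

Result: YES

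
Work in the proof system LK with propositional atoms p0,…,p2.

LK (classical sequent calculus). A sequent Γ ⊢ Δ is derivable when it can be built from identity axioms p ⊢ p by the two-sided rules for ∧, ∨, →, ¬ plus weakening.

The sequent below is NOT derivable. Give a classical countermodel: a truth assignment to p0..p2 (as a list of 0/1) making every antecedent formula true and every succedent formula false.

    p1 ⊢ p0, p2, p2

Truth-table refutation:
  v=000: Γ:[p1=F] Δ:[p0=F, p2=F, p2=F] refutes=False
  v=001: Γ:[p1=F] Δ:[p0=F, p2=T, p2=T] refutes=False
  v=010: Γ:[p1=T] Δ:[p0=F, p2=F, p2=F] refutes=True  ← countermodel

Result: [0, 1, 0]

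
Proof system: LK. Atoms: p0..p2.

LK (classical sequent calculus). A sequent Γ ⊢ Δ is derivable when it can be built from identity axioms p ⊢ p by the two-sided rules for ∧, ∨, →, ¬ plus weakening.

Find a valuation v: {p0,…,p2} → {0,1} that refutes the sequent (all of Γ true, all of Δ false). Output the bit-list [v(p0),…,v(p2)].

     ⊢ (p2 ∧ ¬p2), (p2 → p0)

Search for a countermodel by truth-table:
  v=000: Γ:[] Δ:[(p2 ∧ ¬p2)=F, (p2 → p0)=T] refutes=False
  v=001: Γ:[] Δ:[(p2 ∧ ¬p2)=F, (p2 → p0)=F] refutes=True  ← countermodel

Result: [0, 0, 1]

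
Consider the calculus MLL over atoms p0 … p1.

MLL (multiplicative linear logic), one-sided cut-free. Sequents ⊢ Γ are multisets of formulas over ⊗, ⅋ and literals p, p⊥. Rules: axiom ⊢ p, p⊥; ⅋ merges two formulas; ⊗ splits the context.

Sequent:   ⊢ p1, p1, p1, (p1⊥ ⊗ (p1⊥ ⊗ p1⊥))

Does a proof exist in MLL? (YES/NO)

Derivation (root first):
[⊗]  ⊢ p1, p1, p1, (p1⊥ ⊗ (p1⊥ ⊗ p1⊥))
  [Ax]  ⊢ p1, p1⊥
  [⊗]  ⊢ p1, p1, (p1⊥ ⊗ p1⊥)
    [Ax]  ⊢ p1, p1⊥
    [Ax]  ⊢ p1, p1⊥

Result: YES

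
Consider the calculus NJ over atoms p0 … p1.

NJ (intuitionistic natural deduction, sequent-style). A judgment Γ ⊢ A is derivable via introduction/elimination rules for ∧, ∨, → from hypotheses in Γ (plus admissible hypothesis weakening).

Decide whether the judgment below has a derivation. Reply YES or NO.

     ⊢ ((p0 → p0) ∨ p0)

Proof tree:
[∨I₁]  ⊢ ((p0 → p0) ∨ p0)
  [→I]  ⊢ (p0 → p0)
    [Ax] p0 ⊢ p0

Result: YES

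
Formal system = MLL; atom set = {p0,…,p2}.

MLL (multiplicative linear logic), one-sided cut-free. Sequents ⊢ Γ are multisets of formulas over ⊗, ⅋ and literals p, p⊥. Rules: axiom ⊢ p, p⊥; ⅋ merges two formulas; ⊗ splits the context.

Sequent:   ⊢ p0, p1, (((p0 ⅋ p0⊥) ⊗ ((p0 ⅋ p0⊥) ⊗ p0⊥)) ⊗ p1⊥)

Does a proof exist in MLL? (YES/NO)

Proof tree:
[⊗]  ⊢ p0, p1, (((p0 ⅋ p0⊥) ⊗ ((p0 ⅋ p0⊥) ⊗ p0⊥)) ⊗ p1⊥)
  [⊗]  ⊢ p0, ((p0 ⅋ p0⊥) ⊗ ((p0 ⅋ p0⊥) ⊗ p0⊥))
    [⅋]  ⊢ (p0 ⅋ p0⊥)
      [Ax]  ⊢ p0, p0⊥
    [⊗]  ⊢ p0, ((p0 ⅋ p0⊥) ⊗ p0⊥)
      [⅋]  ⊢ (p0 ⅋ p0⊥)
        [Ax]  ⊢ p0, p0⊥
      [Ax]  ⊢ p0, p0⊥
  [Ax]  ⊢ p1, p1⊥

Result: YES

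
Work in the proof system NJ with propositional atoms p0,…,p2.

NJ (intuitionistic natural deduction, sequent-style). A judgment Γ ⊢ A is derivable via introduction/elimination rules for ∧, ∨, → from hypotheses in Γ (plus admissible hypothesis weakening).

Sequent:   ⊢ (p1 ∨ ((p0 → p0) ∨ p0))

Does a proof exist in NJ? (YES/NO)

Derivation (root first):
[∨I₂]  ⊢ (p1 ∨ ((p0 → p0) ∨ p0))
  [∨I₁]  ⊢ ((p0 → p0) ∨ p0)
    [→I]  ⊢ (p0 → p0)
      [Ax] p0 ⊢ p0

Result: YES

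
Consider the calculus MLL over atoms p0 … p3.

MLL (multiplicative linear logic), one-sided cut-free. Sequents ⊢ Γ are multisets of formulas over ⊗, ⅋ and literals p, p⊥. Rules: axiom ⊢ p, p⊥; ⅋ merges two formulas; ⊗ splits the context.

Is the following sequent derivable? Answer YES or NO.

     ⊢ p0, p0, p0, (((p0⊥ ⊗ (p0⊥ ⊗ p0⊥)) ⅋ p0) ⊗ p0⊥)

Proof tree:
[⊗]  ⊢ p0, p0, p0, (((p0⊥ ⊗ (p0⊥ ⊗ p0⊥)) ⅋ p0) ⊗ p0⊥)
  [⅋]  ⊢ p0, p0, ((p0⊥ ⊗ (p0⊥ ⊗ p0⊥)) ⅋ p0)
    [⊗]  ⊢ p0, p0, p0, (p0⊥ ⊗ (p0⊥ ⊗ p0⊥))
      [Ax]  ⊢ p0, p0⊥
      [⊗]  ⊢ p0, p0, (p0⊥ ⊗ p0⊥)
        [Ax]  ⊢ p0, p0⊥
        [Ax]  ⊢ p0, p0⊥
  [Ax]  ⊢ p0, p0⊥

Result: YES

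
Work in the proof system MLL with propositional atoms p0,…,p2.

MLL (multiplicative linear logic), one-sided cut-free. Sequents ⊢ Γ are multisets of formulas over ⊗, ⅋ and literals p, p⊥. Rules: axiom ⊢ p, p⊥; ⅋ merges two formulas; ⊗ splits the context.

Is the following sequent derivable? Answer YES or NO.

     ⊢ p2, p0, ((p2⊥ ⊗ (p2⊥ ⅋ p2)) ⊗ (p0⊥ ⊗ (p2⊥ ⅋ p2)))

Proof tree:
[⊗]  ⊢ p2, p0, ((p2⊥ ⊗ (p2⊥ ⅋ p2)) ⊗ (p0⊥ ⊗ (p2⊥ ⅋ p2)))
  [⊗]  ⊢ p2, (p2⊥ ⊗ (p2⊥ ⅋ p2))
    [Ax]  ⊢ p2, p2⊥
    [⅋]  ⊢ (p2⊥ ⅋ p2)
      [Ax]  ⊢ p2, p2⊥
  [⊗]  ⊢ p0, (p0⊥ ⊗ (p2⊥ ⅋ p2))
    [Ax]  ⊢ p0, p0⊥
    [⅋]  ⊢ (p2⊥ ⅋ p2)
      [Ax]  ⊢ p2, p2⊥

Result: YES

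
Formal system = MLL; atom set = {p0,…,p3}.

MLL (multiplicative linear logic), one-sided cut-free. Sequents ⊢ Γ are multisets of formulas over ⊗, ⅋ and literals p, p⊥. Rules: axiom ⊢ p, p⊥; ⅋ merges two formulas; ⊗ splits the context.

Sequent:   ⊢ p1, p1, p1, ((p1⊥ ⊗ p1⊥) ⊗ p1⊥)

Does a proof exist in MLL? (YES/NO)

Derivation trace:
[⊗]  ⊢ p1, p1, p1, ((p1⊥ ⊗ p1⊥) ⊗ p1⊥)
  [⊗]  ⊢ p1, p1, (p1⊥ ⊗ p1⊥)
    [Ax]  ⊢ p1, p1⊥
    [Ax]  ⊢ p1, p1⊥
  [Ax]  ⊢ p1, p1⊥

Result: YES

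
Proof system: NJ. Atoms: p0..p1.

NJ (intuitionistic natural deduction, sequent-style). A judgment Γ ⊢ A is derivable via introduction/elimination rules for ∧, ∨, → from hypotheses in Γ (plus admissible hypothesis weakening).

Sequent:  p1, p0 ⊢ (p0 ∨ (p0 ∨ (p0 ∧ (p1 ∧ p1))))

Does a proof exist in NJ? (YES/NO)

Derivation trace:
[∨I₂] p1, p0 ⊢ (p0 ∨ (p0 ∨ (p0 ∧ (p1 ∧ p1))))
  [∨I₂] p1, p0 ⊢ (p0 ∨ (p0 ∧ (p1 ∧ p1)))
    [∧I] p1, p0 ⊢ (p0 ∧ (p1 ∧ p1))
      [Ax] p0 ⊢ p0
      [∧I] p1 ⊢ (p1 ∧ p1)
        [Ax] p1 ⊢ p1
        [Ax] p1 ⊢ p1

Result: YES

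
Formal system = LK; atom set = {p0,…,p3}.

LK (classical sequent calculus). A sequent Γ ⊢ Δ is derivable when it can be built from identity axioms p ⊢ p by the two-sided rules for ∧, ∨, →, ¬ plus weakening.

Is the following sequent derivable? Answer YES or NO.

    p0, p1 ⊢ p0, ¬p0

Proof tree:
[¬R] p0, p1 ⊢ p0, ¬p0
  [WL] p0, p0, p1 ⊢ p0
    [WL] p0, p0 ⊢ p0
      [Ax] p0 ⊢ p0

Result: YES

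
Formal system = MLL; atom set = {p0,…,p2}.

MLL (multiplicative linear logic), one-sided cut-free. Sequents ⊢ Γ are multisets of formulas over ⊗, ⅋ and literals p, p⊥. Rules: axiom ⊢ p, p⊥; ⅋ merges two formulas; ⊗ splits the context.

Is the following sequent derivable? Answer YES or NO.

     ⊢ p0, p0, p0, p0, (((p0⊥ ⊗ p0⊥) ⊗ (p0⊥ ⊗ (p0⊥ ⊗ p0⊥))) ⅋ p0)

Derivation (root first):
[⅋]  ⊢ p0, p0, p0, p0, (((p0⊥ ⊗ p0⊥) ⊗ (p0⊥ ⊗ (p0⊥ ⊗ p0⊥))) ⅋ p0)
  [⊗]  ⊢ p0, p0, p0, p0, p0, ((p0⊥ ⊗ p0⊥) ⊗ (p0⊥ ⊗ (p0⊥ ⊗ p0⊥)))
    [⊗]  ⊢ p0, p0, (p0⊥ ⊗ p0⊥)
      [Ax]  ⊢ p0, p0⊥
      [Ax]  ⊢ p0, p0⊥
    [⊗]  ⊢ p0, p0, p0, (p0⊥ ⊗ (p0⊥ ⊗ p0⊥))
      [Ax]  ⊢ p0, p0⊥
      [⊗]  ⊢ p0, p0, (p0⊥ ⊗ p0⊥)
        [Ax]  ⊢ p0, p0⊥
        [Ax]  ⊢ p0, p0⊥

Result: YES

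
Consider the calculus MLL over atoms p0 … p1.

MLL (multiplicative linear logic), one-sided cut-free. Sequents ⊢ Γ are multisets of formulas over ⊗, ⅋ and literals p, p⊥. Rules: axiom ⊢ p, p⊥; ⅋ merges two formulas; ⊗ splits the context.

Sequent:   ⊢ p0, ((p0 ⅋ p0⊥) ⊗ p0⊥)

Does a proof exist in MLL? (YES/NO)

Proof tree:
[⊗]  ⊢ p0, ((p0 ⅋ p0⊥) ⊗ p0⊥)
  [⅋]  ⊢ (p0 ⅋ p0⊥)
    [Ax]  ⊢ p0, p0⊥
  [Ax]  ⊢ p0, p0⊥

Result: YES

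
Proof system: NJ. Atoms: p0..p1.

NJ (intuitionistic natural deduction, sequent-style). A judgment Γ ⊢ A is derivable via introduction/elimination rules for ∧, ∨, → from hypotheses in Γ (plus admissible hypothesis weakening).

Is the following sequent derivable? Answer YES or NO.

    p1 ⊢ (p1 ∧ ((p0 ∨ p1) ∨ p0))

Proof tree:
[∧I] p1 ⊢ (p1 ∧ ((p0 ∨ p1) ∨ p0))
  [Ax] p1 ⊢ p1
  [∨I₁] p1, p1 ⊢ ((p0 ∨ p1) ∨ p0)
    [∨I₂] p1, p1 ⊢ (p0 ∨ p1)
      [Wk] p1, p1 ⊢ p1
        [Ax] p1 ⊢ p1

Result: YES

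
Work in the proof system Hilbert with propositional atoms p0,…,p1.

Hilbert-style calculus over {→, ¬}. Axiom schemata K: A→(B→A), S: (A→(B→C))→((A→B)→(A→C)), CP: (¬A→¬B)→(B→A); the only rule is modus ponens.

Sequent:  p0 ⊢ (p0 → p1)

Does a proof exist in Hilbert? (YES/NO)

Enumerate valuations to refute Γ ⊢ Δ:
  v=00: Γ:[p0=F] Δ:[(p0 → p1)=T] refutes=False
  v=01: Γ:[p0=F] Δ:[(p0 → p1)=T] refutes=False
  v=10: Γ:[p0=T] Δ:[(p0 → p1)=F] refutes=True  ← countermodel

Result: NO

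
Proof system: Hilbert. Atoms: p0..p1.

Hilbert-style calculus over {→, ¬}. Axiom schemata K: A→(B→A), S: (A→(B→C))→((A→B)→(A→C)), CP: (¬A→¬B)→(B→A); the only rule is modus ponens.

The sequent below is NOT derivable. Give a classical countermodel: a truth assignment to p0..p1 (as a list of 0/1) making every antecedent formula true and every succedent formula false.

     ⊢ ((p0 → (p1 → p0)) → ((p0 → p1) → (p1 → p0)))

Search for a countermodel by truth-table:
  v=00: Γ:[] Δ:[((p0 → (p1 → p0)) → ((p0 → p1) → (p1 → p0)))=T] refutes=False
  v=01: Γ:[] Δ:[((p0 → (p1 → p0)) → ((p0 → p1) → (p1 → p0)))=F] refutes=True  ← countermodel

Result: [0, 1]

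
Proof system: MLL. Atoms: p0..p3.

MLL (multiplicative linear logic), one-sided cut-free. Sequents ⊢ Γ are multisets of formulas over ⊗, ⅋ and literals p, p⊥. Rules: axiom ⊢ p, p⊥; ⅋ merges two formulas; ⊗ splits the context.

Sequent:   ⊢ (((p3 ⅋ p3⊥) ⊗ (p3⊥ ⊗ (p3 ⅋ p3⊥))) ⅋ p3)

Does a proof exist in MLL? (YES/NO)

Derivation (root first):
[⅋]  ⊢ (((p3 ⅋ p3⊥) ⊗ (p3⊥ ⊗ (p3 ⅋ p3⊥))) ⅋ p3)
  [⊗]  ⊢ p3, ((p3 ⅋ p3⊥) ⊗ (p3⊥ ⊗ (p3 ⅋ p3⊥)))
    [⅋]  ⊢ (p3 ⅋ p3⊥)
      [Ax]  ⊢ p3, p3⊥
    [⊗]  ⊢ p3, (p3⊥ ⊗ (p3 ⅋ p3⊥))
      [Ax]  ⊢ p3, p3⊥
      [⅋]  ⊢ (p3 ⅋ p3⊥)
        [Ax]  ⊢ p3, p3⊥

Result: YES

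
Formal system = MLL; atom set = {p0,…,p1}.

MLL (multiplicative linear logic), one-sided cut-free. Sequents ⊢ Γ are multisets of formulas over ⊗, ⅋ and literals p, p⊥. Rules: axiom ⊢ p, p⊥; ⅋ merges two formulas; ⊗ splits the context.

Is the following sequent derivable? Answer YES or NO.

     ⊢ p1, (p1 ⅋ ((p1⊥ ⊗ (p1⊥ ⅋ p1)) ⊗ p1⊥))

Derivation (root first):
[⅋]  ⊢ p1, (p1 ⅋ ((p1⊥ ⊗ (p1⊥ ⅋ p1)) ⊗ p1⊥))
  [⊗]  ⊢ p1, p1, ((p1⊥ ⊗ (p1⊥ ⅋ p1)) ⊗ p1⊥)
    [⊗]  ⊢ p1, (p1⊥ ⊗ (p1⊥ ⅋ p1))
      [Ax]  ⊢ p1, p1⊥
      [⅋]  ⊢ (p1⊥ ⅋ p1)
        [Ax]  ⊢ p1, p1⊥
    [Ax]  ⊢ p1, p1⊥

Result: YES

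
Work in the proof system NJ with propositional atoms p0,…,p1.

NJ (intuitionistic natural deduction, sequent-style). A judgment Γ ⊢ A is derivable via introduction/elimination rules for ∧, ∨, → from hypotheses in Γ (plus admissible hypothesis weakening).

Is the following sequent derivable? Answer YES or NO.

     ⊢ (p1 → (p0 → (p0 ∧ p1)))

Derivation (root first):
[→I]  ⊢ (p1 → (p0 → (p0 ∧ p1)))
  [→I] p1 ⊢ (p0 → (p0 ∧ p1))
    [∧I] p1, p0 ⊢ (p0 ∧ p1)
      [Ax] p0 ⊢ p0
      [Ax] p1 ⊢ p1

Result: YES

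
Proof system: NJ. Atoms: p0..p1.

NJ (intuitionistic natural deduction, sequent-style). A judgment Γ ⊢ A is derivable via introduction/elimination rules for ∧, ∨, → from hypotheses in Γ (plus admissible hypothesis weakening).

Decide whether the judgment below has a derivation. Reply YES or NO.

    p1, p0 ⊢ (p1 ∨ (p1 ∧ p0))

Proof tree:
[∨I₂] p1, p0 ⊢ (p1 ∨ (p1 ∧ p0))
  [∧I] p1, p0 ⊢ (p1 ∧ p0)
    [Ax] p1 ⊢ p1
    [Ax] p0 ⊢ p0

Result: YES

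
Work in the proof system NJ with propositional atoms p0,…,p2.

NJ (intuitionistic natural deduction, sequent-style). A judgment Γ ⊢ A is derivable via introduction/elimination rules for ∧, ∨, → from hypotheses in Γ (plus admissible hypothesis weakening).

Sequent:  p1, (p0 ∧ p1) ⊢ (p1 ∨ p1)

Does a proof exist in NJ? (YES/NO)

Derivation trace:
[Wk] p1, (p0 ∧ p1) ⊢ (p1 ∨ p1)
  [∨I₂] p1 ⊢ (p1 ∨ p1)
    [Ax] p1 ⊢ p1

Result: YES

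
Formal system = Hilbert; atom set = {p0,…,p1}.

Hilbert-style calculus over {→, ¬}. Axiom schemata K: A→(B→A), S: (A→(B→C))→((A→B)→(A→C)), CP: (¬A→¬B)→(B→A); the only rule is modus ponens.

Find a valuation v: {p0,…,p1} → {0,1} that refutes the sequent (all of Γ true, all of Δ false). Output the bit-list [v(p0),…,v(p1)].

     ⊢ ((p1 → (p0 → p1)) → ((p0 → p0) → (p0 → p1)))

Enumerate valuations to refute Γ ⊢ Δ:
  v=00: Γ:[] Δ:[((p1 → (p0 → p1)) → ((p0 → p0) → (p0 → p1)))=T] refutes=False
  v=01: Γ:[] Δ:[((p1 → (p0 → p1)) → ((p0 → p0) → (p0 → p1)))=T] refutes=False
  v=10: Γ:[] Δ:[((p1 → (p0 → p1)) → ((p0 → p0) → (p0 → p1)))=F] refutes=True  ← countermodel

Result: [1, 0]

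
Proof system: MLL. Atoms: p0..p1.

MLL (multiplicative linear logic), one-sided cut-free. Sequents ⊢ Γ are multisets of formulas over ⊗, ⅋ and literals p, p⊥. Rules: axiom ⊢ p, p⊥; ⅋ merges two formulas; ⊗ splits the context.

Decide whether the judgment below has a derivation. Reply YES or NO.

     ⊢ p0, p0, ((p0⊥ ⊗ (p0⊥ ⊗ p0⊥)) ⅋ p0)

Derivation (root first):
[⅋]  ⊢ p0, p0, ((p0⊥ ⊗ (p0⊥ ⊗ p0⊥)) ⅋ p0)
  [⊗]  ⊢ p0, p0, p0, (p0⊥ ⊗ (p0⊥ ⊗ p0⊥))
    [Ax]  ⊢ p0, p0⊥
    [⊗]  ⊢ p0, p0, (p0⊥ ⊗ p0⊥)
      [Ax]  ⊢ p0, p0⊥
      [Ax]  ⊢ p0, p0⊥

Result: YES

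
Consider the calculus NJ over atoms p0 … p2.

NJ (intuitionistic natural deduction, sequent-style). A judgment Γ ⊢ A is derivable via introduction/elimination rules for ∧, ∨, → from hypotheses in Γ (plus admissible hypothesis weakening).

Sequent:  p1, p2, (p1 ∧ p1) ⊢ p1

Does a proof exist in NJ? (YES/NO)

Proof tree:
[Wk] p1, p2, (p1 ∧ p1) ⊢ p1
  [Wk] p1, p2 ⊢ p1
    [Ax] p1 ⊢ p1

Result: YES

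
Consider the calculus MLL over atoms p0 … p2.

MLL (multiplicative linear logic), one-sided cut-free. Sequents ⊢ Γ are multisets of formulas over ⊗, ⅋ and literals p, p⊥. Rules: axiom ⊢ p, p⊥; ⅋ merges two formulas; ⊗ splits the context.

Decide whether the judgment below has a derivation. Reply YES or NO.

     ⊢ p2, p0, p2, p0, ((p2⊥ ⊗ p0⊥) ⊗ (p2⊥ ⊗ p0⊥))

Derivation (root first):
[⊗]  ⊢ p2, p0, p2, p0, ((p2⊥ ⊗ p0⊥) ⊗ (p2⊥ ⊗ p0⊥))
  [⊗]  ⊢ p2, p0, (p2⊥ ⊗ p0⊥)
    [Ax]  ⊢ p2, p2⊥
    [Ax]  ⊢ p0, p0⊥
  [⊗]  ⊢ p2, p0, (p2⊥ ⊗ p0⊥)
    [Ax]  ⊢ p2, p2⊥
    [Ax]  ⊢ p0, p0⊥

Result: YES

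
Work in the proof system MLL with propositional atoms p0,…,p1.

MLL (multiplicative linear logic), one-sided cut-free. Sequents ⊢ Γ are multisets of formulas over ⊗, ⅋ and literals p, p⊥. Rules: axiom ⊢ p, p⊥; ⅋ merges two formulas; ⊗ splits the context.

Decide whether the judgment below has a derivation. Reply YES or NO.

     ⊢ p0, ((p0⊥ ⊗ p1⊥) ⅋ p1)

Derivation trace:
[⅋]  ⊢ p0, ((p0⊥ ⊗ p1⊥) ⅋ p1)
  [⊗]  ⊢ p0, p1, (p0⊥ ⊗ p1⊥)
    [Ax]  ⊢ p0, p0⊥
    [Ax]  ⊢ p1, p1⊥

Result: YES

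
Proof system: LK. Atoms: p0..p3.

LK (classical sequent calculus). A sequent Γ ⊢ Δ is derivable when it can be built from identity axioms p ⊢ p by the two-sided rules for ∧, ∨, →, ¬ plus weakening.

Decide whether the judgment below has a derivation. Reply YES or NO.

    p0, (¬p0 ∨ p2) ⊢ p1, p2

Derivation trace:
[∨L] p0, (¬p0 ∨ p2) ⊢ p1, p2
  [¬L] p0, ¬p0 ⊢ 
    [Ax] p0 ⊢ p0
  [WR] p2 ⊢ p2, p1
    [Ax] p2 ⊢ p2

Result: YES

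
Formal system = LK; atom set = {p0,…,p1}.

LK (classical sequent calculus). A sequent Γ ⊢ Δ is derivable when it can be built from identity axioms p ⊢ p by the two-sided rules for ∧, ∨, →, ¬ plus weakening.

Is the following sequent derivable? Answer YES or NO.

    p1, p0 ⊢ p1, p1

Derivation trace:
[WL] p1, p0 ⊢ p1, p1
  [WR] p1 ⊢ p1, p1
    [Ax] p1 ⊢ p1

Result: YES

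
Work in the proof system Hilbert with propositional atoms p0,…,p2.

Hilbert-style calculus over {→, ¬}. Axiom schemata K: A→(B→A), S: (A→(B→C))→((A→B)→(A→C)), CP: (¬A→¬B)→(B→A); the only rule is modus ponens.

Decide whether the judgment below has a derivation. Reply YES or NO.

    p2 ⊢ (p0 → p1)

Enumerate valuations to refute Γ ⊢ Δ:
  v=000: Γ:[p2=F] Δ:[(p0 → p1)=T] refutes=False
  v=001: Γ:[p2=T] Δ:[(p0 → p1)=T] refutes=False
  v=010: Γ:[p2=F] Δ:[(p0 → p1)=T] refutes=False
  v=011: Γ:[p2=T] Δ:[(p0 → p1)=T] refutes=False
  v=100: Γ:[p2=F] Δ:[(p0 → p1)=F] refutes=False
  v=101: Γ:[p2=T] Δ:[(p0 → p1)=F] refutes=True  ← countermodel

Result: NO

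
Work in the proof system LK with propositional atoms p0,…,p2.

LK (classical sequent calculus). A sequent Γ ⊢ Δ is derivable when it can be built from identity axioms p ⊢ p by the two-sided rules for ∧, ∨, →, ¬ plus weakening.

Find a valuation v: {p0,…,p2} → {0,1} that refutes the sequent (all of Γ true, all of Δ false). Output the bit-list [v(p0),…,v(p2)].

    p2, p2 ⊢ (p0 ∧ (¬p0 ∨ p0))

Enumerate valuations to refute Γ ⊢ Δ:
  v=000: Γ:[p2=F, p2=F] Δ:[(p0 ∧ (¬p0 ∨ p0))=F] refutes=False
  v=001: Γ:[p2=T, p2=T] Δ:[(p0 ∧ (¬p0 ∨ p0))=F] refutes=True  ← countermodel

Result: [0, 0, 1]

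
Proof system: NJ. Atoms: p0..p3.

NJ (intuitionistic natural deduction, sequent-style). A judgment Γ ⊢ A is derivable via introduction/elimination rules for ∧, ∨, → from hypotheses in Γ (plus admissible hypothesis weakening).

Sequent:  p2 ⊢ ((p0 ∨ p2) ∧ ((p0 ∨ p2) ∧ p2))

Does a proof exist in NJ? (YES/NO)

Proof tree:
[∧I] p2 ⊢ ((p0 ∨ p2) ∧ ((p0 ∨ p2) ∧ p2))
  [∨I₂] p2 ⊢ (p0 ∨ p2)
    [Ax] p2 ⊢ p2
  [∧I] p2 ⊢ ((p0 ∨ p2) ∧ p2)
    [∨I₂] p2 ⊢ (p0 ∨ p2)
      [Ax] p2 ⊢ p2
    [Ax] p2 ⊢ p2

Result: YES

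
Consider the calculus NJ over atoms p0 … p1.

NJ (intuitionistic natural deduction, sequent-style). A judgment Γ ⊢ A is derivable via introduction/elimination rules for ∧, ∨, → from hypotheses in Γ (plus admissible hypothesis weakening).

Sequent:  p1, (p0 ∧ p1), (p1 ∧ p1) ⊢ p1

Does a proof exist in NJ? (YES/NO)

Derivation (root first):
[Wk] p1, (p0 ∧ p1), (p1 ∧ p1) ⊢ p1
  [Wk] p1, (p0 ∧ p1) ⊢ p1
    [Ax] p1 ⊢ p1

Result: YES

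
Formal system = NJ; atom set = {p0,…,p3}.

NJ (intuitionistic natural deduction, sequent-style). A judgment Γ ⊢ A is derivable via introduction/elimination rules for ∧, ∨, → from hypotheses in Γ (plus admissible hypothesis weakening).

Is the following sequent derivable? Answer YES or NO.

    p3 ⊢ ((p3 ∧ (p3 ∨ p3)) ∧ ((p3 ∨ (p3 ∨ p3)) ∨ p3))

Proof tree:
[∧I] p3 ⊢ ((p3 ∧ (p3 ∨ p3)) ∧ ((p3 ∨ (p3 ∨ p3)) ∨ p3))
  [∧I] p3 ⊢ (p3 ∧ (p3 ∨ p3))
    [Ax] p3 ⊢ p3
    [∨I₂] p3 ⊢ (p3 ∨ p3)
      [Ax] p3 ⊢ p3
  [∨I₁] p3 ⊢ ((p3 ∨ (p3 ∨ p3)) ∨ p3)
    [∨I₂] p3 ⊢ (p3 ∨ (p3 ∨ p3))
      [∨I₂] p3 ⊢ (p3 ∨ p3)
        [Ax] p3 ⊢ p3

Result: YES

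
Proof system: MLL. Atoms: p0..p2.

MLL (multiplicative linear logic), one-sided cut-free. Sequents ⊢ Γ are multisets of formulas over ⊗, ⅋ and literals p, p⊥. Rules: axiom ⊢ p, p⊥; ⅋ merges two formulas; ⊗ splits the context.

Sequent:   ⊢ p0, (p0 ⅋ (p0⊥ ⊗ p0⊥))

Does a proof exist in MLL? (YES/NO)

Derivation (root first):
[⅋]  ⊢ p0, (p0 ⅋ (p0⊥ ⊗ p0⊥))
  [⊗]  ⊢ p0, p0, (p0⊥ ⊗ p0⊥)
    [Ax]  ⊢ p0, p0⊥
    [Ax]  ⊢ p0, p0⊥

Result: YES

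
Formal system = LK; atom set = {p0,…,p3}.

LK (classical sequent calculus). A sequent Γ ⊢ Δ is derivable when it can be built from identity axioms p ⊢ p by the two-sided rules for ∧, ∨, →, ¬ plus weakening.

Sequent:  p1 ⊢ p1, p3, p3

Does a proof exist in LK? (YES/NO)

Derivation (root first):
[WR] p1 ⊢ p1, p3, p3
  [WR] p1 ⊢ p1, p3
    [Ax] p1 ⊢ p1

Result: YES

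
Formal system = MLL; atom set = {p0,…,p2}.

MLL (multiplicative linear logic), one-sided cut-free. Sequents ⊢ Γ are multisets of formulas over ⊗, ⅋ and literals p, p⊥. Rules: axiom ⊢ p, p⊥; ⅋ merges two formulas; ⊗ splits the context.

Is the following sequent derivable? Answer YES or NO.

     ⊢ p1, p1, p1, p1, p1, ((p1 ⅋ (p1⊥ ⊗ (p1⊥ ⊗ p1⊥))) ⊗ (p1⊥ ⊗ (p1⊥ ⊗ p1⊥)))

Proof tree:
[⊗]  ⊢ p1, p1, p1, p1, p1, ((p1 ⅋ (p1⊥ ⊗ (p1⊥ ⊗ p1⊥))) ⊗ (p1⊥ ⊗ (p1⊥ ⊗ p1⊥)))
  [⅋]  ⊢ p1, p1, (p1 ⅋ (p1⊥ ⊗ (p1⊥ ⊗ p1⊥)))
    [⊗]  ⊢ p1, p1, p1, (p1⊥ ⊗ (p1⊥ ⊗ p1⊥))
      [Ax]  ⊢ p1, p1⊥
      [⊗]  ⊢ p1, p1, (p1⊥ ⊗ p1⊥)
        [Ax]  ⊢ p1, p1⊥
        [Ax]  ⊢ p1, p1⊥
  [⊗]  ⊢ p1, p1, p1, (p1⊥ ⊗ (p1⊥ ⊗ p1⊥))
    [Ax]  ⊢ p1, p1⊥
    [⊗]  ⊢ p1, p1, (p1⊥ ⊗ p1⊥)
      [Ax]  ⊢ p1, p1⊥
      [Ax]  ⊢ p1, p1⊥

Result: YES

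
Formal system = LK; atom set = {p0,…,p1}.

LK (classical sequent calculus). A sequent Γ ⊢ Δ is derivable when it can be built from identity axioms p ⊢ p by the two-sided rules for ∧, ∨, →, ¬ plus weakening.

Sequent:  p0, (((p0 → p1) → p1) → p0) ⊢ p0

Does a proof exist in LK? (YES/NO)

Derivation trace:
[→L] p0, (((p0 → p1) → p1) → p0) ⊢ p0
  [→R] p0 ⊢ ((p0 → p1) → p1)
    [→L] p0, (p0 → p1) ⊢ p1
      [Ax] p0 ⊢ p0
      [Ax] p1 ⊢ p1
  [Ax] p0 ⊢ p0

Result: YES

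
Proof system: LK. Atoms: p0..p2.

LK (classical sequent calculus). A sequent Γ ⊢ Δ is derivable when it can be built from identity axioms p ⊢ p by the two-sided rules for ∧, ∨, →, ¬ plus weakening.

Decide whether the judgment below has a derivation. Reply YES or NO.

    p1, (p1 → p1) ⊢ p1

Proof tree:
[→L] p1, (p1 → p1) ⊢ p1
  [WL] p1, p1 ⊢ p1
    [Ax] p1 ⊢ p1
  [Ax] p1 ⊢ p1

Result: YES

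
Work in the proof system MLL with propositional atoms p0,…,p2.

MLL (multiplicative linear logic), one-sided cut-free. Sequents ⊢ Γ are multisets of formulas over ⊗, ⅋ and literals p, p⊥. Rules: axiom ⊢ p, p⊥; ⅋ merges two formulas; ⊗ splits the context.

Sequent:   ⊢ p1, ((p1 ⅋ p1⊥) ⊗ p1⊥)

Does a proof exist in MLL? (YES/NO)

Derivation (root first):
[⊗]  ⊢ p1, ((p1 ⅋ p1⊥) ⊗ p1⊥)
  [⅋]  ⊢ (p1 ⅋ p1⊥)
    [Ax]  ⊢ p1, p1⊥
  [Ax]  ⊢ p1, p1⊥

Result: YES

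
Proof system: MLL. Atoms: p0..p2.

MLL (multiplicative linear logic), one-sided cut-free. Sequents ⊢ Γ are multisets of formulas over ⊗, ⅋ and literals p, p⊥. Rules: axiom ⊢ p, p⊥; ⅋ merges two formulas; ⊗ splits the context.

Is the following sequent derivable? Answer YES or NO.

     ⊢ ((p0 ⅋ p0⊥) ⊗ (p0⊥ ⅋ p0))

Proof tree:
[⊗]  ⊢ ((p0 ⅋ p0⊥) ⊗ (p0⊥ ⅋ p0))
  [⅋]  ⊢ (p0 ⅋ p0⊥)
    [Ax]  ⊢ p0, p0⊥
  [⅋]  ⊢ (p0⊥ ⅋ p0)
    [Ax]  ⊢ p0, p0⊥

Result: YES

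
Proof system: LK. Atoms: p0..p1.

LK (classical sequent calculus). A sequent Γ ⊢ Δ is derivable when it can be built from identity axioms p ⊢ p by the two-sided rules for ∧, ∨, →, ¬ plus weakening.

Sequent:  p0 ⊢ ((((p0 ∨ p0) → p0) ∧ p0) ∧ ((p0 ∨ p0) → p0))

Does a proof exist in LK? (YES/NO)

Derivation (root first):
[∧R] p0 ⊢ ((((p0 ∨ p0) → p0) ∧ p0) ∧ ((p0 ∨ p0) → p0))
  [∧R] p0 ⊢ (((p0 ∨ p0) → p0) ∧ p0)
    [→R]  ⊢ ((p0 ∨ p0) → p0)
      [∨L] (p0 ∨ p0) ⊢ p0
        [Ax] p0 ⊢ p0
        [Ax] p0 ⊢ p0
    [Ax] p0 ⊢ p0
  [→R]  ⊢ ((p0 ∨ p0) → p0)
    [∨L] (p0 ∨ p0) ⊢ p0
      [Ax] p0 ⊢ p0
      [Ax] p0 ⊢ p0

Result: YES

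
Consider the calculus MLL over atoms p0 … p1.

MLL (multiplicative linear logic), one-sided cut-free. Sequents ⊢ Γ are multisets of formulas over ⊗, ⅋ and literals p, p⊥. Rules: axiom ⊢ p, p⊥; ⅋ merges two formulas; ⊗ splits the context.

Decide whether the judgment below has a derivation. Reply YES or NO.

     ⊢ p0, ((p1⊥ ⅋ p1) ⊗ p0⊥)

Proof tree:
[⊗]  ⊢ p0, ((p1⊥ ⅋ p1) ⊗ p0⊥)
  [⅋]  ⊢ (p1⊥ ⅋ p1)
    [Ax]  ⊢ p1, p1⊥
  [Ax]  ⊢ p0, p0⊥

Result: YES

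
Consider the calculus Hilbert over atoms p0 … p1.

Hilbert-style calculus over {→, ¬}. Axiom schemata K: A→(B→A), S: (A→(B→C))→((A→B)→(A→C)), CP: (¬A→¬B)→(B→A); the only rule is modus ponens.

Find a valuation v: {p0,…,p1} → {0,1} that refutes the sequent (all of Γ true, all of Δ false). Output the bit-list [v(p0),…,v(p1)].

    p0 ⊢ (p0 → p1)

Truth-table refutation:
  v=00: Γ:[p0=F] Δ:[(p0 → p1)=T] refutes=False
  v=01: Γ:[p0=F] Δ:[(p0 → p1)=T] refutes=False
  v=10: Γ:[p0=T] Δ:[(p0 → p1)=F] refutes=True  ← countermodel

Result: [1, 0]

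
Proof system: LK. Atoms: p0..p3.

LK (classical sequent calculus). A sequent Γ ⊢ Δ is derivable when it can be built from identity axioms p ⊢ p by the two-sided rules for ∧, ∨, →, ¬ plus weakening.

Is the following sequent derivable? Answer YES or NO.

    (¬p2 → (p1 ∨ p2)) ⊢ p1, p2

Derivation trace:
[→L] (¬p2 → (p1 ∨ p2)) ⊢ p1, p2
  [¬R]  ⊢ p2, ¬p2
    [Ax] p2 ⊢ p2
  [∨L] (p1 ∨ p2) ⊢ p1, p2
    [Ax] p1 ⊢ p1
    [Ax] p2 ⊢ p2

Result: YES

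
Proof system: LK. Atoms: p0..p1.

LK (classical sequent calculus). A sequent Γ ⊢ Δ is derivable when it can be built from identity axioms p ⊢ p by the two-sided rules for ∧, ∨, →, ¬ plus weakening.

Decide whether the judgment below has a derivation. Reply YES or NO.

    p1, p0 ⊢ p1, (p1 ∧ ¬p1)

Proof tree:
[∧R] p1, p0 ⊢ p1, (p1 ∧ ¬p1)
  [Ax] p1 ⊢ p1
  [¬R] p0 ⊢ p1, ¬p1
    [WL] p1, p0 ⊢ p1
      [Ax] p1 ⊢ p1

Result: YES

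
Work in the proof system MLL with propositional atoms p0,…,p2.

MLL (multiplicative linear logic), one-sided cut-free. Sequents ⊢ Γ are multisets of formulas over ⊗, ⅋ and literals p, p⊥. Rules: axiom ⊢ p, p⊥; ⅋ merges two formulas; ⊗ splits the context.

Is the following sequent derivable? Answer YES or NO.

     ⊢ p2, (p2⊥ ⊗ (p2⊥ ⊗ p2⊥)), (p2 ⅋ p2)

Proof tree:
[⅋]  ⊢ p2, (p2⊥ ⊗ (p2⊥ ⊗ p2⊥)), (p2 ⅋ p2)
  [⊗]  ⊢ p2, p2, p2, (p2⊥ ⊗ (p2⊥ ⊗ p2⊥))
    [Ax]  ⊢ p2, p2⊥
    [⊗]  ⊢ p2, p2, (p2⊥ ⊗ p2⊥)
      [Ax]  ⊢ p2, p2⊥
      [Ax]  ⊢ p2, p2⊥

Result: YES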